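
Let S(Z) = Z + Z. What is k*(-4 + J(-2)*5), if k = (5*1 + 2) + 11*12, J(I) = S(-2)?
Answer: -3336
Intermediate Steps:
S(Z) = 2*Z
J(I) = -4 (J(I) = 2*(-2) = -4)
k = 139 (k = (5 + 2) + 132 = 7 + 132 = 139)
k*(-4 + J(-2)*5) = 139*(-4 - 4*5) = 139*(-4 - 20) = 139*(-24) = -3336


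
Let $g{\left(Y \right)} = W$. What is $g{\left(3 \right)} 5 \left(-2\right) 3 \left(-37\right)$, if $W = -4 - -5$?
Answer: $1110$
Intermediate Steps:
$W = 1$ ($W = -4 + 5 = 1$)
$g{\left(Y \right)} = 1$
$g{\left(3 \right)} 5 \left(-2\right) 3 \left(-37\right) = 1 \cdot 5 \left(-2\right) 3 \left(-37\right) = 1 \left(\left(-10\right) 3\right) \left(-37\right) = 1 \left(-30\right) \left(-37\right) = \left(-30\right) \left(-37\right) = 1110$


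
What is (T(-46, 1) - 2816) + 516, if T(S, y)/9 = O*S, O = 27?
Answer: -13478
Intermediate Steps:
T(S, y) = 243*S (T(S, y) = 9*(27*S) = 243*S)
(T(-46, 1) - 2816) + 516 = (243*(-46) - 2816) + 516 = (-11178 - 2816) + 516 = -13994 + 516 = -13478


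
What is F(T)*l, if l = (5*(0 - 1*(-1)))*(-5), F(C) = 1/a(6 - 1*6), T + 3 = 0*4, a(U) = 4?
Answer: -25/4 ≈ -6.2500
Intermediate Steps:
T = -3 (T = -3 + 0*4 = -3 + 0 = -3)
F(C) = 1/4
l = -25 (l = (5*(0 + 1))*(-5) = (5*1)*(-5) = 5*(-5) = -25)
F(T)*l = (1/4)*(-25) = -25/4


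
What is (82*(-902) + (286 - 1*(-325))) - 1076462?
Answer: -1149815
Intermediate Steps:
(82*(-902) + (286 - 1*(-325))) - 1076462 = (-73964 + (286 + 325)) - 1076462 = (-73964 + 611) - 1076462 = -73353 - 1076462 = -1149815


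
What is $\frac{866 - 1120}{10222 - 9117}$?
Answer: $- \frac{254}{1105} \approx -0.22986$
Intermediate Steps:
$\frac{866 - 1120}{10222 - 9117} = \frac{866 + \left(-15263 + 14143\right)}{1105} = \left(866 - 1120\right) \frac{1}{1105} = \left(-254\right) \frac{1}{1105} = - \frac{254}{1105}$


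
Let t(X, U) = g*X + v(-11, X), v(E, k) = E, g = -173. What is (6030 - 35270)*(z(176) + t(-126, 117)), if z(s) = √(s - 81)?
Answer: -637051880 - 29240*√95 ≈ -6.3734e+8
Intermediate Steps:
t(X, U) = -11 - 173*X (t(X, U) = -173*X - 11 = -11 - 173*X)
z(s) = √(-81 + s)
(6030 - 35270)*(z(176) + t(-126, 117)) = (6030 - 35270)*(√(-81 + 176) + (-11 - 173*(-126))) = -29240*(√95 + (-11 + 21798)) = -29240*(√95 + 21787) = -29240*(21787 + √95) = -637051880 - 29240*√95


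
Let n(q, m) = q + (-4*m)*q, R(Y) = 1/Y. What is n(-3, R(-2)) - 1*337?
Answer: -346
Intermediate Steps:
n(q, m) = q - 4*m*q
n(-3, R(-2)) - 1*337 = -3*(1 - 4/(-2)) - 1*337 = -3*(1 - 4*(-1/2)) - 337 = -3*(1 + 2) - 337 = -3*3 - 337 = -9 - 337 = -346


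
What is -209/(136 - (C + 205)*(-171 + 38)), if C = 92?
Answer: -209/39637 ≈ -0.0052729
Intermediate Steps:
-209/(136 - (C + 205)*(-171 + 38)) = -209/(136 - (92 + 205)*(-171 + 38)) = -209/(136 - 297*(-133)) = -209/(136 - 1*(-39501)) = -209/(136 + 39501) = -209/39637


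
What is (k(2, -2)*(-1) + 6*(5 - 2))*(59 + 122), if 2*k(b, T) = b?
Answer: 3077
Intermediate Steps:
k(b, T) = b/2
(k(2, -2)*(-1) + 6*(5 - 2))*(59 + 122) = (((½)*2)*(-1) + 6*(5 - 2))*(59 + 122) = (1*(-1) + 6*3)*181 = (-1 + 18)*181 = 17*181 = 3077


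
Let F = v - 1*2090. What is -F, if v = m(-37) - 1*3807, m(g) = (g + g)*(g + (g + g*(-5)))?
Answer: 14111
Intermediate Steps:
m(g) = -6*g**2 (m(g) = (2*g)*(g + (g - 5*g)) = (2*g)*(g - 4*g) = (2*g)*(-3*g) = -6*g**2)
v = -12021 (v = -6*(-37)**2 - 1*3807 = -6*1369 - 3807 = -8214 - 3807 = -12021)
F = -14111 (F = -12021 - 1*2090 = -12021 - 2090 = -14111)
-F = -1*(-14111) = 14111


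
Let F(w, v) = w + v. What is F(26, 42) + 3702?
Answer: 3770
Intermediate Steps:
F(w, v) = v + w
F(26, 42) + 3702 = (42 + 26) + 3702 = 68 + 3702 = 3770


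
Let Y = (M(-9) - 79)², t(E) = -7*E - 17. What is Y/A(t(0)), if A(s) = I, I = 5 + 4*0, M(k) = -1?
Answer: 1280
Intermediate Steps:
t(E) = -17 - 7*E
I = 5 (I = 5 + 0 = 5)
Y = 6400 (Y = (-1 - 79)² = (-80)² = 6400)
A(s) = 5
Y/A(t(0)) = 6400/5 = 6400*(⅕) = 1280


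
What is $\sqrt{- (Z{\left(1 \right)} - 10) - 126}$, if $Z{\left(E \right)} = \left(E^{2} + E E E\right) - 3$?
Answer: $i \sqrt{115} \approx 10.724 i$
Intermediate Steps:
$Z{\left(E \right)} = -3 + E^{2} + E^{3}$ ($Z{\left(E \right)} = \left(E^{2} + E^{2} E\right) - 3 = \left(E^{2} + E^{3}\right) - 3 = -3 + E^{2} + E^{3}$)
$\sqrt{- (Z{\left(1 \right)} - 10) - 126} = \sqrt{- (\left(-3 + 1^{2} + 1^{3}\right) - 10) - 126} = \sqrt{- (\left(-3 + 1 + 1\right) - 10) - 126} = \sqrt{- (-1 - 10) - 126} = \sqrt{\left(-1\right) \left(-11\right) - 126} = \sqrt{11 - 126} = \sqrt{-115} = i \sqrt{115}$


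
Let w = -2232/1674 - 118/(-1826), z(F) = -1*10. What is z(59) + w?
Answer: -30865/2739 ≈ -11.269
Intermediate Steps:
z(F) = -10
w = -3475/2739 (w = -2232*1/1674 - 118*(-1/1826) = -4/3 + 59/913 = -3475/2739 ≈ -1.2687)
z(59) + w = -10 - 3475/2739 = -30865/2739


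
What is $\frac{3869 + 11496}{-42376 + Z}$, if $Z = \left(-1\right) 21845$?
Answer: $- \frac{15365}{64221} \approx -0.23925$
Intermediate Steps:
$Z = -21845$
$\frac{3869 + 11496}{-42376 + Z} = \frac{3869 + 11496}{-42376 - 21845} = \frac{15365}{-64221} = 15365 \left(- \frac{1}{64221}\right) = - \frac{15365}{64221}$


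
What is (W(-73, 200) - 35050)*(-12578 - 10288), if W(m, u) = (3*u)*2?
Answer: 774014100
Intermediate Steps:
W(m, u) = 6*u
(W(-73, 200) - 35050)*(-12578 - 10288) = (6*200 - 35050)*(-12578 - 10288) = (1200 - 35050)*(-22866) = -33850*(-22866) = 774014100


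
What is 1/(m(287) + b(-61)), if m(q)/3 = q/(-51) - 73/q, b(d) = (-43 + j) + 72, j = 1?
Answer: 4879/60278 ≈ 0.080942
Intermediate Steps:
b(d) = 30 (b(d) = (-43 + 1) + 72 = -42 + 72 = 30)
m(q) = -219/q - q/17 (m(q) = 3*(q/(-51) - 73/q) = 3*(q*(-1/51) - 73/q) = 3*(-q/51 - 73/q) = 3*(-73/q - q/51) = -219/q - q/17)
1/(m(287) + b(-61)) = 1/((-219/287 - 1/17*287) + 30) = 1/((-219*1/287 - 287/17) + 30) = 1/((-219/287 - 287/17) + 30) = 1/(-86092/4879 + 30) = 1/(60278/4879) = 4879/60278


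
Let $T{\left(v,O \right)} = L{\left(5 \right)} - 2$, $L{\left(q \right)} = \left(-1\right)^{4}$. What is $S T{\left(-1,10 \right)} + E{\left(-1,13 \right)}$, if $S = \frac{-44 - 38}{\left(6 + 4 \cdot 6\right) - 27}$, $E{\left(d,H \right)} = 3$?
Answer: $\frac{91}{3} \approx 30.333$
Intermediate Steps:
$L{\left(q \right)} = 1$
$T{\left(v,O \right)} = -1$ ($T{\left(v,O \right)} = 1 - 2 = -1$)
$S = - \frac{82}{3}$ ($S = - \frac{82}{\left(6 + 24\right) - 27} = - \frac{82}{30 - 27} = - \frac{82}{3} \approx -27.333$)
$S T{\left(-1,10 \right)} + E{\left(-1,13 \right)} = \left(- \frac{82}{3}\right) \left(-1\right) + 3 = \frac{82}{3} + 3 = \frac{91}{3}$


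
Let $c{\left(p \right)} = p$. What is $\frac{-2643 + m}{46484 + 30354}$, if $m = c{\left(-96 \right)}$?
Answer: $- \frac{2739}{76838} \approx -0.035646$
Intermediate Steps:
$m = -96$
$\frac{-2643 + m}{46484 + 30354} = \frac{-2643 - 96}{46484 + 30354} = - \frac{2739}{76838}$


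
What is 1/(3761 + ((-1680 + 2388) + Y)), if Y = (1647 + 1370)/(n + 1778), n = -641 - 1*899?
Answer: 34/152377 ≈ 0.00022313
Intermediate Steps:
n = -1540 (n = -641 - 899 = -1540)
Y = 431/34 (Y = (1647 + 1370)/(-1540 + 1778) = 3017/238 = 3017*(1/238) = 431/34 ≈ 12.676)
1/(3761 + ((-1680 + 2388) + Y)) = 1/(3761 + ((-1680 + 2388) + 431/34)) = 1/(3761 + (708 + 431/34)) = 1/(3761 + 24503/34) = 1/(152377/34) = 34/152377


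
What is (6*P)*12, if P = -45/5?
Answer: -648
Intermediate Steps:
P = -9 (P = -45*1/5 = -9)
(6*P)*12 = (6*(-9))*12 = -54*12 = -648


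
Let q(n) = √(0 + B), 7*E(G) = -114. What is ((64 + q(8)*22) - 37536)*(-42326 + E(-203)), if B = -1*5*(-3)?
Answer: 11106550912/7 - 6520712*√15/7 ≈ 1.5830e+9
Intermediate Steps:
B = 15 (B = -5*(-3) = 15)
E(G) = -114/7 (E(G) = (⅐)*(-114) = -114/7)
q(n) = √15 (q(n) = √(0 + 15) = √15)
((64 + q(8)*22) - 37536)*(-42326 + E(-203)) = ((64 + √15*22) - 37536)*(-42326 - 114/7) = ((64 + 22*√15) - 37536)*(-296396/7) = (-37472 + 22*√15)*(-296396/7) = 11106550912/7 - 6520712*√15/7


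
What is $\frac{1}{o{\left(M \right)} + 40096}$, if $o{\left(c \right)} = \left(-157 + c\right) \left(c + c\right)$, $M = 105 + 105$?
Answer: $\frac{1}{62356} \approx 1.6037 \cdot 10^{-5}$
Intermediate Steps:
$M = 210$
$o{\left(c \right)} = 2 c \left(-157 + c\right)$ ($o{\left(c \right)} = \left(-157 + c\right) 2 c = 2 c \left(-157 + c\right)$)
$\frac{1}{o{\left(M \right)} + 40096} = \frac{1}{2 \cdot 210 \left(-157 + 210\right) + 40096} = \frac{1}{2 \cdot 210 \cdot 53 + 40096} = \frac{1}{22260 + 40096} = \frac{1}{62356}$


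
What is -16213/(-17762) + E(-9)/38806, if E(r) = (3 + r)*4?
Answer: 314367695/344636086 ≈ 0.91217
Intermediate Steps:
E(r) = 12 + 4*r
-16213/(-17762) + E(-9)/38806 = -16213/(-17762) + (12 + 4*(-9))/38806 = -16213*(-1/17762) + (12 - 36)*(1/38806) = 16213/17762 - 24*1/38806 = 16213/17762 - 12/19403 = 314367695/344636086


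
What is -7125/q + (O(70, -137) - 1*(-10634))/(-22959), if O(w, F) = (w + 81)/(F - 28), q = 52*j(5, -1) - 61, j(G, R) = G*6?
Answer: -29621108416/5678564265 ≈ -5.2163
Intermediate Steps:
j(G, R) = 6*G
q = 1499 (q = 52*(6*5) - 61 = 52*30 - 61 = 1560 - 61 = 1499)
O(w, F) = (81 + w)/(-28 + F)
-7125/q + (O(70, -137) - 1*(-10634))/(-22959) = -7125/1499 + ((81 + 70)/(-28 - 137) - 1*(-10634))/(-22959) = -7125*1/1499 + (151/(-165) + 10634)*(-1/22959) = -7125/1499 + (-1/165*151 + 10634)*(-1/22959) = -7125/1499 + (-151/165 + 10634)*(-1/22959) = -7125/1499 + (1754459/165)*(-1/22959) = -7125/1499 - 1754459/3788235 = -29621108416/5678564265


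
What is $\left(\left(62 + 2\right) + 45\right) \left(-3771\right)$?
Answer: $-411039$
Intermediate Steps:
$\left(\left(62 + 2\right) + 45\right) \left(-3771\right) = \left(64 + 45\right) \left(-3771\right) = 109 \left(-3771\right) = -411039$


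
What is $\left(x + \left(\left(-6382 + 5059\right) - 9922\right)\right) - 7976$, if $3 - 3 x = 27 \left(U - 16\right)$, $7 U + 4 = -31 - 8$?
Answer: $- \frac{133145}{7} \approx -19021.0$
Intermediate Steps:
$U = - \frac{43}{7}$ ($U = - \frac{4}{7} + \frac{-31 - 8}{7} = - \frac{4}{7} + \frac{1}{7} \left(-39\right) = - \frac{4}{7} - \frac{39}{7} = - \frac{43}{7} \approx -6.1429$)
$x = \frac{1402}{7}$ ($x = 1 - \frac{27 \left(- \frac{43}{7} - 16\right)}{3} = 1 - \frac{27 \left(- \frac{155}{7}\right)}{3} = 1 - - \frac{1395}{7} = 1 + \frac{1395}{7} = \frac{1402}{7} \approx 200.29$)
$\left(x + \left(\left(-6382 + 5059\right) - 9922\right)\right) - 7976 = \left(\frac{1402}{7} + \left(\left(-6382 + 5059\right) - 9922\right)\right) - 7976 = \left(\frac{1402}{7} - 11245\right) - 7976 = - \frac{77313}{7} - 7976 = - \frac{133145}{7}$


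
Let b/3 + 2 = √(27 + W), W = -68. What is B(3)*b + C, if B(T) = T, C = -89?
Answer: -107 + 9*I*√41 ≈ -107.0 + 57.628*I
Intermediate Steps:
b = -6 + 3*I*√41 (b = -6 + 3*√(27 - 68) = -6 + 3*√(-41) = -6 + 3*(I*√41) = -6 + 3*I*√41 ≈ -6.0 + 19.209*I)
B(3)*b + C = 3*(-6 + 3*I*√41) - 89 = (-18 + 9*I*√41) - 89 = -107 + 9*I*√41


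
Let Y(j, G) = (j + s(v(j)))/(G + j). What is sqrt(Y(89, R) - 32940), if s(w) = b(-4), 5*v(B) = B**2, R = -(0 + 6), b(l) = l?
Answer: I*sqrt(226916605)/83 ≈ 181.49*I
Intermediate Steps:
R = -6 (R = -1*6 = -6)
v(B) = B**2/5
s(w) = -4
Y(j, G) = (-4 + j)/(G + j) (Y(j, G) = (j - 4)/(G + j) = (-4 + j)/(G + j))
sqrt(Y(89, R) - 32940) = sqrt((-4 + 89)/(-6 + 89) - 32940) = sqrt(85/83 - 32940) = sqrt(-2733935/83) = I*sqrt(226916605)/83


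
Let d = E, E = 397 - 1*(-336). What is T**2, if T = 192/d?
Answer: 36864/537289 ≈ 0.068611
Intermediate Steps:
E = 733 (E = 397 + 336 = 733)
d = 733
T = 192/733 ≈ 0.26194
T**2 = (192/733)**2 = 36864/537289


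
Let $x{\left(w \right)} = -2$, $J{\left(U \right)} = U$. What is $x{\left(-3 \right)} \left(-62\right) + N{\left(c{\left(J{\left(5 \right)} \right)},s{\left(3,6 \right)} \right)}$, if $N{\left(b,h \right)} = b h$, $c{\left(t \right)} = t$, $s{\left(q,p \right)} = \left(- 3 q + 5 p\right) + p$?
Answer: $259$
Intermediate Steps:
$s{\left(q,p \right)} = - 3 q + 6 p$
$x{\left(-3 \right)} \left(-62\right) + N{\left(c{\left(J{\left(5 \right)} \right)},s{\left(3,6 \right)} \right)} = \left(-2\right) \left(-62\right) + 5 \left(\left(-3\right) 3 + 6 \cdot 6\right) = 124 + 5 \left(-9 + 36\right) = 124 + 5 \cdot 27 = 124 + 135 = 259$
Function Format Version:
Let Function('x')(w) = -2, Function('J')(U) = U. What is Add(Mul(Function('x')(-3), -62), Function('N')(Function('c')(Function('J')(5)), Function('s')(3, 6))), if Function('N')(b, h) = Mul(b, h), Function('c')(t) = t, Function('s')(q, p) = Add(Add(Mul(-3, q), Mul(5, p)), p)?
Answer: 259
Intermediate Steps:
Function('s')(q, p) = Add(Mul(-3, q), Mul(6, p))
Add(Mul(Function('x')(-3), -62), Function('N')(Function('c')(Function('J')(5)), Function('s')(3, 6))) = Add(Mul(-2, -62), Mul(5, Add(Mul(-3, 3), Mul(6, 6)))) = Add(124, Mul(5, Add(-9, 36))) = Add(124, Mul(5, 27)) = Add(124, 135) = 259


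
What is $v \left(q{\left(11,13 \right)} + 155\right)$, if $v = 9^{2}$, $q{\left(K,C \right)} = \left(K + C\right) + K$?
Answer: $15390$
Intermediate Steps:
$q{\left(K,C \right)} = C + 2 K$ ($q{\left(K,C \right)} = \left(C + K\right) + K = C + 2 K$)
$v = 81$
$v \left(q{\left(11,13 \right)} + 155\right) = 81 \left(\left(13 + 2 \cdot 11\right) + 155\right) = 81 \left(\left(13 + 22\right) + 155\right) = 81 \left(35 + 155\right) = 81 \cdot 190 = 15390$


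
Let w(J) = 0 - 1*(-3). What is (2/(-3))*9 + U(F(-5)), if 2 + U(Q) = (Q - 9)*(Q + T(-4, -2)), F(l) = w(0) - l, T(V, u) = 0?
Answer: -16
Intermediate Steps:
w(J) = 3 (w(J) = 0 + 3 = 3)
F(l) = 3 - l
U(Q) = -2 + Q*(-9 + Q) (U(Q) = -2 + (Q - 9)*(Q + 0) = -2 + (-9 + Q)*Q = -2 + Q*(-9 + Q))
(2/(-3))*9 + U(F(-5)) = (2/(-3))*9 + (-2 + (3 - 1*(-5))² - 9*(3 - 1*(-5))) = (2*(-⅓))*9 + (-2 + (3 + 5)² - 9*(3 + 5)) = -⅔*9 + (-2 + 8² - 9*8) = -6 + (-2 + 64 - 72) = -6 - 10 = -16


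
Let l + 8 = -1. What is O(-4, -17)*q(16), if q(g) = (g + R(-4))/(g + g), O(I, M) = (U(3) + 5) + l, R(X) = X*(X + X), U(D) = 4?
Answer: 0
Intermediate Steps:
l = -9 (l = -8 - 1 = -9)
R(X) = 2*X**2 (R(X) = X*(2*X) = 2*X**2)
O(I, M) = 0 (O(I, M) = (4 + 5) - 9 = 9 - 9 = 0)
q(g) = (32 + g)/(2*g) (q(g) = (g + 2*(-4)**2)/(g + g) = (g + 2*16)/((2*g)) = (g + 32)*(1/(2*g)) = (32 + g)*(1/(2*g)) = (32 + g)/(2*g))
O(-4, -17)*q(16) = 0*((1/2)*(32 + 16)/16) = 0*((1/2)*(1/16)*48) = 0*(3/2) = 0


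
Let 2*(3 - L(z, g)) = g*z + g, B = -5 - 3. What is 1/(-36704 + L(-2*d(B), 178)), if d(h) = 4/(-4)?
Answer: -1/36968 ≈ -2.7050e-5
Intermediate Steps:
B = -8
d(h) = -1 (d(h) = 4*(-1/4) = -1)
L(z, g) = 3 - g/2 - g*z/2 (L(z, g) = 3 - (g*z + g)/2 = 3 - (g + g*z)/2 = 3 + (-g/2 - g*z/2) = 3 - g/2 - g*z/2)
1/(-36704 + L(-2*d(B), 178)) = 1/(-36704 + (3 - 1/2*178 - 1/2*178*(-2*(-1)))) = 1/(-36704 + (3 - 89 - 1/2*178*2)) = 1/(-36704 + (3 - 89 - 178)) = 1/(-36704 - 264) = 1/(-36968) = -1/36968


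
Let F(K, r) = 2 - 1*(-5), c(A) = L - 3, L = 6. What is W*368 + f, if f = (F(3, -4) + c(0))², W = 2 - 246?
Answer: -89692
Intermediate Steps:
W = -244
c(A) = 3 (c(A) = 6 - 3 = 3)
F(K, r) = 7 (F(K, r) = 2 + 5 = 7)
f = 100 (f = (7 + 3)² = 10² = 100)
W*368 + f = -244*368 + 100 = -89792 + 100 = -89692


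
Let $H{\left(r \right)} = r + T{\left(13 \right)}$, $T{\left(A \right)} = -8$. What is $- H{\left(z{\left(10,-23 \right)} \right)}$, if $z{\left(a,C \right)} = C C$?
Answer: $-521$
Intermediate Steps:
$z{\left(a,C \right)} = C^{2}$
$H{\left(r \right)} = -8 + r$ ($H{\left(r \right)} = r - 8 = -8 + r$)
$- H{\left(z{\left(10,-23 \right)} \right)} = - (-8 + \left(-23\right)^{2}) = - (-8 + 529) = \left(-1\right) 521 = -521$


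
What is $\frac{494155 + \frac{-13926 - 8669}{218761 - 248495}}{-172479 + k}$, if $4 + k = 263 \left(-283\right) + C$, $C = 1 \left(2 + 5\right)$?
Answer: $- \frac{2938645473}{1468294654} \approx -2.0014$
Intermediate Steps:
$C = 7$ ($C = 1 \cdot 7 = 7$)
$k = -74426$ ($k = -4 + \left(263 \left(-283\right) + 7\right) = -4 + \left(-74429 + 7\right) = -4 - 74422 = -74426$)
$\frac{494155 + \frac{-13926 - 8669}{218761 - 248495}}{-172479 + k} = \frac{494155 + \frac{-13926 - 8669}{218761 - 248495}}{-172479 - 74426} = \frac{494155 - \frac{22595}{-29734}}{-246905} = \left(494155 - - \frac{22595}{29734}\right) \left(- \frac{1}{246905}\right) = \left(494155 + \frac{22595}{29734}\right) \left(- \frac{1}{246905}\right) = \frac{14693227365}{29734} \left(- \frac{1}{246905}\right) = - \frac{2938645473}{1468294654}$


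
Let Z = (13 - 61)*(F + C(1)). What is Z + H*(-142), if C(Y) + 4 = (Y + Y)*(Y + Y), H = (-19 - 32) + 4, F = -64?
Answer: 9746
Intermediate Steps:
H = -47 (H = -51 + 4 = -47)
C(Y) = -4 + 4*Y**2 (C(Y) = -4 + (Y + Y)*(Y + Y) = -4 + (2*Y)*(2*Y) = -4 + 4*Y**2)
Z = 3072 (Z = (13 - 61)*(-64 + (-4 + 4*1**2)) = -48*(-64 + (-4 + 4*1)) = -48*(-64 + (-4 + 4)) = -48*(-64 + 0) = -48*(-64) = 3072)
Z + H*(-142) = 3072 - 47*(-142) = 3072 + 6674 = 9746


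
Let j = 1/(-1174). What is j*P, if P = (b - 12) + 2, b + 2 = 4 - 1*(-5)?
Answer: 3/1174 ≈ 0.0025554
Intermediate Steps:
b = 7 (b = -2 + (4 - 1*(-5)) = -2 + (4 + 5) = -2 + 9 = 7)
j = -1/1174 ≈ -0.00085179
P = -3 (P = (7 - 12) + 2 = -5 + 2 = -3)
j*P = -1/1174*(-3) = 3/1174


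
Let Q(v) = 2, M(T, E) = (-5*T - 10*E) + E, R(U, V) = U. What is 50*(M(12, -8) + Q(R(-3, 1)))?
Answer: 700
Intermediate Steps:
M(T, E) = -9*E - 5*T (M(T, E) = (-10*E - 5*T) + E = -9*E - 5*T)
50*(M(12, -8) + Q(R(-3, 1))) = 50*((-9*(-8) - 5*12) + 2) = 50*((72 - 60) + 2) = 50*(12 + 2) = 50*14 = 700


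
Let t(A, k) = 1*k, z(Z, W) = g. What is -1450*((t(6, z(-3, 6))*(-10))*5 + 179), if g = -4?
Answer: -549550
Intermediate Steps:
z(Z, W) = -4
t(A, k) = k
-1450*((t(6, z(-3, 6))*(-10))*5 + 179) = -1450*(-4*(-10)*5 + 179) = -1450*(40*5 + 179) = -1450*(200 + 179) = -1450*379 = -549550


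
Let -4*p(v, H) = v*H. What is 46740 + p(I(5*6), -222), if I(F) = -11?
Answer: 92259/2 ≈ 46130.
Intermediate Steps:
p(v, H) = -H*v/4 (p(v, H) = -v*H/4 = -H*v/4)
46740 + p(I(5*6), -222) = 46740 - ¼*(-222)*(-11) = 46740 - 1221/2 = 92259/2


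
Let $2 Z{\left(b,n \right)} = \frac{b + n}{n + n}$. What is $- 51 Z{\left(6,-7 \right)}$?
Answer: $- \frac{51}{28} \approx -1.8214$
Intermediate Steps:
$Z{\left(b,n \right)} = \frac{b + n}{4 n}$ ($Z{\left(b,n \right)} = \frac{\left(b + n\right) \frac{1}{n + n}}{2} = \frac{\left(b + n\right) \frac{1}{2 n}}{2} = \frac{\frac{1}{2} \frac{1}{n} \left(b + n\right)}{2} = \frac{b + n}{4 n}$)
$- 51 Z{\left(6,-7 \right)} = - 51 \frac{6 - 7}{4 \left(-7\right)} = - 51 \cdot \frac{1}{4} \left(- \frac{1}{7}\right) \left(-1\right) = \left(-51\right) \frac{1}{28} = - \frac{51}{28}$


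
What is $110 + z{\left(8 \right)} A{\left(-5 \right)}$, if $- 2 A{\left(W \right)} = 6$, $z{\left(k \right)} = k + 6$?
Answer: $68$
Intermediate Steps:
$z{\left(k \right)} = 6 + k$
$A{\left(W \right)} = -3$ ($A{\left(W \right)} = \left(- \frac{1}{2}\right) 6 = -3$)
$110 + z{\left(8 \right)} A{\left(-5 \right)} = 110 + \left(6 + 8\right) \left(-3\right) = 110 + 14 \left(-3\right) = 110 - 42 = 68$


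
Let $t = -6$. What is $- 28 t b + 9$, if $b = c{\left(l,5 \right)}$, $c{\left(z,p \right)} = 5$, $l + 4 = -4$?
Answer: $849$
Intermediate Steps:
$l = -8$ ($l = -4 - 4 = -8$)
$b = 5$
$- 28 t b + 9 = - 28 \left(\left(-6\right) 5\right) + 9 = \left(-28\right) \left(-30\right) + 9 = 840 + 9 = 849$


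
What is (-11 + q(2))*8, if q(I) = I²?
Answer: -56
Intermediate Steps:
(-11 + q(2))*8 = (-11 + 2²)*8 = (-11 + 4)*8 = -7*8 = -56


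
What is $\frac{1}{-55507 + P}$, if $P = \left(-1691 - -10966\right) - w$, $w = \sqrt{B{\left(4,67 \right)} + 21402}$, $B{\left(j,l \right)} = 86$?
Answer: $- \frac{5779}{267172042} + \frac{\sqrt{1343}}{534344084} \approx -2.1562 \cdot 10^{-5}$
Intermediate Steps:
$w = 4 \sqrt{1343}$ ($w = \sqrt{86 + 21402} = \sqrt{21488} = 4 \sqrt{1343} \approx 146.59$)
$P = 9275 - 4 \sqrt{1343}$ ($P = \left(-1691 - -10966\right) - 4 \sqrt{1343} = \left(-1691 + 10966\right) - 4 \sqrt{1343} = 9275 - 4 \sqrt{1343} \approx 9128.4$)
$\frac{1}{-55507 + P} = \frac{1}{-55507 + \left(9275 - 4 \sqrt{1343}\right)} = \frac{1}{-46232 - 4 \sqrt{1343}}$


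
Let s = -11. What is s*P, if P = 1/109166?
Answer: -11/109166 ≈ -0.00010076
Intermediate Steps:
P = 1/109166 ≈ 9.1604e-6
s*P = -11*1/109166 = -11/109166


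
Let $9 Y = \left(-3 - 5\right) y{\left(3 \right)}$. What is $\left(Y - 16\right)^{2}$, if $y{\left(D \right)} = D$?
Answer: $\frac{3136}{9} \approx 348.44$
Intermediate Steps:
$Y = - \frac{8}{3}$ ($Y = \frac{\left(-3 - 5\right) 3}{9} = \frac{\left(-8\right) 3}{9} = \frac{1}{9} \left(-24\right) = - \frac{8}{3} \approx -2.6667$)
$\left(Y - 16\right)^{2} = \left(- \frac{8}{3} - 16\right)^{2} = \left(- \frac{56}{3}\right)^{2} = \frac{3136}{9}$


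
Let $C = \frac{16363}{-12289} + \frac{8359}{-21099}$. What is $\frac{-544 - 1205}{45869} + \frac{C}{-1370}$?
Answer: $- \frac{23105163348983}{626678662177455} \approx -0.036869$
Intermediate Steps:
$C = - \frac{34458976}{19945047}$ ($C = 16363 \left(- \frac{1}{12289}\right) + 8359 \left(- \frac{1}{21099}\right) = - \frac{16363}{12289} - \frac{643}{1623} = - \frac{34458976}{19945047} \approx -1.7277$)
$\frac{-544 - 1205}{45869} + \frac{C}{-1370} = \frac{-544 - 1205}{45869} - \frac{34458976}{19945047 \left(-1370\right)} = \left(-1749\right) \frac{1}{45869} - - \frac{17229488}{13662357195} = - \frac{1749}{45869} + \frac{17229488}{13662357195} = - \frac{23105163348983}{626678662177455}$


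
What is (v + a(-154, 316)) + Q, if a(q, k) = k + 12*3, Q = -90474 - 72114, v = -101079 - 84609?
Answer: -347924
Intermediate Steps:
v = -185688
Q = -162588
a(q, k) = 36 + k (a(q, k) = k + 36 = 36 + k)
(v + a(-154, 316)) + Q = (-185688 + (36 + 316)) - 162588 = (-185688 + 352) - 162588 = -185336 - 162588 = -347924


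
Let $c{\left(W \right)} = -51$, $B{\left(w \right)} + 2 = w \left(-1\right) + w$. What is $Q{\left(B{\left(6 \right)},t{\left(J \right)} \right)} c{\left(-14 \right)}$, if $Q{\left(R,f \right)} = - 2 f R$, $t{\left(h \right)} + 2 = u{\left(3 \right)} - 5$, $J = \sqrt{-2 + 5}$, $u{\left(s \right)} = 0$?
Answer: $1428$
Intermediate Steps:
$B{\left(w \right)} = -2$ ($B{\left(w \right)} = -2 + \left(w \left(-1\right) + w\right) = -2 + \left(- w + w\right) = -2 + 0 = -2$)
$J = \sqrt{3} \approx 1.732$
$t{\left(h \right)} = -7$ ($t{\left(h \right)} = -2 + \left(0 - 5\right) = -2 - 5 = -7$)
$Q{\left(R,f \right)} = - 2 R f$
$Q{\left(B{\left(6 \right)},t{\left(J \right)} \right)} c{\left(-14 \right)} = \left(-2\right) \left(-2\right) \left(-7\right) \left(-51\right) = \left(-28\right) \left(-51\right) = 1428$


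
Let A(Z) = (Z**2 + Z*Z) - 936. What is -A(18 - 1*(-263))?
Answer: -156986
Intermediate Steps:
A(Z) = -936 + 2*Z**2 (A(Z) = (Z**2 + Z**2) - 936 = 2*Z**2 - 936 = -936 + 2*Z**2)
-A(18 - 1*(-263)) = -(-936 + 2*(18 - 1*(-263))**2) = -(-936 + 2*(18 + 263)**2) = -(-936 + 2*281**2) = -(-936 + 2*78961) = -(-936 + 157922) = -1*156986 = -156986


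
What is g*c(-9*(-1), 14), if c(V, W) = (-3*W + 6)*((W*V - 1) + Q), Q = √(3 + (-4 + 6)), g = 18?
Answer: -81000 - 648*√5 ≈ -82449.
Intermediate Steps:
Q = √5 (Q = √(3 + 2) = √5 ≈ 2.2361)
c(V, W) = (6 - 3*W)*(-1 + √5 + V*W) (c(V, W) = (-3*W + 6)*((W*V - 1) + √5) = (6 - 3*W)*((V*W - 1) + √5) = (6 - 3*W)*((-1 + V*W) + √5) = (6 - 3*W)*(-1 + √5 + V*W))
g*c(-9*(-1), 14) = 18*(-6 + 3*14 + 6*√5 - 3*(-9*(-1))*14² - 3*14*√5 + 6*(-9*(-1))*14) = 18*(-6 + 42 + 6*√5 - 3*9*196 - 42*√5 + 6*9*14) = 18*(-6 + 42 + 6*√5 - 5292 - 42*√5 + 756) = 18*(-4500 - 36*√5) = -81000 - 648*√5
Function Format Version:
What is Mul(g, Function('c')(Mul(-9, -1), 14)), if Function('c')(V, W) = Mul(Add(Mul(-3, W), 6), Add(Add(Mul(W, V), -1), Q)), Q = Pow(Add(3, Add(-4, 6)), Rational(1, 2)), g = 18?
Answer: Add(-81000, Mul(-648, Pow(5, Rational(1, 2)))) ≈ -82449.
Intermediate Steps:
Q = Pow(5, Rational(1, 2)) (Q = Pow(Add(3, 2), Rational(1, 2)) = Pow(5, Rational(1, 2)) ≈ 2.2361)
Function('c')(V, W) = Mul(Add(6, Mul(-3, W)), Add(-1, Pow(5, Rational(1, 2)), Mul(V, W))) (Function('c')(V, W) = Mul(Add(Mul(-3, W), 6), Add(Add(Mul(W, V), -1), Pow(5, Rational(1, 2)))) = Mul(Add(6, Mul(-3, W)), Add(Add(Mul(V, W), -1), Pow(5, Rational(1, 2)))) = Mul(Add(6, Mul(-3, W)), Add(Add(-1, Mul(V, W)), Pow(5, Rational(1, 2)))) = Mul(Add(6, Mul(-3, W)), Add(-1, Pow(5, Rational(1, 2)), Mul(V, W))))
Mul(g, Function('c')(Mul(-9, -1), 14)) = Mul(18, Add(-6, Mul(3, 14), Mul(6, Pow(5, Rational(1, 2))), Mul(-3, Mul(-9, -1), Pow(14, 2)), Mul(-3, 14, Pow(5, Rational(1, 2))), Mul(6, Mul(-9, -1), 14))) = Mul(18, Add(-6, 42, Mul(6, Pow(5, Rational(1, 2))), Mul(-3, 9, 196), Mul(-42, Pow(5, Rational(1, 2))), Mul(6, 9, 14))) = Mul(18, Add(-6, 42, Mul(6, Pow(5, Rational(1, 2))), -5292, Mul(-42, Pow(5, Rational(1, 2))), 756)) = Mul(18, Add(-4500, Mul(-36, Pow(5, Rational(1, 2))))) = Add(-81000, Mul(-648, Pow(5, Rational(1, 2))))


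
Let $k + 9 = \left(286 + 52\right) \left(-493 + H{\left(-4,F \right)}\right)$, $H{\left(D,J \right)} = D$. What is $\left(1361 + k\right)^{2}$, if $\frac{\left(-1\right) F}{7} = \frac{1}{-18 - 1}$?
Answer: $27766889956$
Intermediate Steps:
$F = \frac{7}{19}$ ($F = - \frac{7}{-18 - 1} = - \frac{7}{-19} = \left(-7\right) \left(- \frac{1}{19}\right) = \frac{7}{19} \approx 0.36842$)
$k = -167995$ ($k = -9 + \left(286 + 52\right) \left(-493 - 4\right) = -9 + 338 \left(-497\right) = -9 - 167986 = -167995$)
$\left(1361 + k\right)^{2} = \left(1361 - 167995\right)^{2} = \left(-166634\right)^{2} = 27766889956$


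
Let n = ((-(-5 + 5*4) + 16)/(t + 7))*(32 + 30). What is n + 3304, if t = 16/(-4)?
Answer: 9974/3 ≈ 3324.7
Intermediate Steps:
t = -4 (t = 16*(-¼) = -4)
n = 62/3 (n = ((-(-5 + 5*4) + 16)/(-4 + 7))*(32 + 30) = ((-(-5 + 20) + 16)/3)*62 = ((-1*15 + 16)*(⅓))*62 = ((-15 + 16)*(⅓))*62 = (1*(⅓))*62 = (⅓)*62 = 62/3 ≈ 20.667)
n + 3304 = 62/3 + 3304 = 9974/3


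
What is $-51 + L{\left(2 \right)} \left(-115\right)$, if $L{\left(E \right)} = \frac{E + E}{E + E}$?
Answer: $-166$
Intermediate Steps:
$L{\left(E \right)} = 1$ ($L{\left(E \right)} = \frac{2 E}{2 E} = 2 E \frac{1}{2 E} = 1$)
$-51 + L{\left(2 \right)} \left(-115\right) = -51 + 1 \left(-115\right) = -51 - 115 = -166$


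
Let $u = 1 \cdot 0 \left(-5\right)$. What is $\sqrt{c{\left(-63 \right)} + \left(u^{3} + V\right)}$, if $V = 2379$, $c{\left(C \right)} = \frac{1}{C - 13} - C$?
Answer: $\frac{\sqrt{3526229}}{38} \approx 49.416$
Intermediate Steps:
$c{\left(C \right)} = \frac{1}{-13 + C} - C$
$u = 0$ ($u = 0 \left(-5\right) = 0$)
$\sqrt{c{\left(-63 \right)} + \left(u^{3} + V\right)} = \sqrt{\frac{1 - \left(-63\right)^{2} + 13 \left(-63\right)}{-13 - 63} + \left(0^{3} + 2379\right)} = \sqrt{\frac{1 - 3969 - 819}{-76} + \left(0 + 2379\right)} = \sqrt{- \frac{1 - 3969 - 819}{76} + 2379} = \sqrt{\left(- \frac{1}{76}\right) \left(-4787\right) + 2379} = \sqrt{\frac{4787}{76} + 2379} = \sqrt{\frac{185591}{76}} = \frac{\sqrt{3526229}}{38}$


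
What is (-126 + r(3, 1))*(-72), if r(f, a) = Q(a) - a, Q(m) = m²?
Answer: 9072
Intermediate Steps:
r(f, a) = a² - a
(-126 + r(3, 1))*(-72) = (-126 + 1*(-1 + 1))*(-72) = (-126 + 1*0)*(-72) = (-126 + 0)*(-72) = -126*(-72) = 9072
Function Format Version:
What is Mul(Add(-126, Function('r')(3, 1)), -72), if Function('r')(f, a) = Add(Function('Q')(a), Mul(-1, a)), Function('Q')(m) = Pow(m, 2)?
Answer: 9072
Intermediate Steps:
Function('r')(f, a) = Add(Pow(a, 2), Mul(-1, a))
Mul(Add(-126, Function('r')(3, 1)), -72) = Mul(Add(-126, Mul(1, Add(-1, 1))), -72) = Mul(Add(-126, Mul(1, 0)), -72) = Mul(Add(-126, 0), -72) = Mul(-126, -72) = 9072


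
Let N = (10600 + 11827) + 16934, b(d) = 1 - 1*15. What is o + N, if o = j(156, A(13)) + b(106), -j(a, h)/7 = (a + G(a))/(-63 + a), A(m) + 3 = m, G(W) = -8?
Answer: 3658235/93 ≈ 39336.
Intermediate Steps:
b(d) = -14 (b(d) = 1 - 15 = -14)
N = 39361 (N = 22427 + 16934 = 39361)
A(m) = -3 + m
j(a, h) = -7*(-8 + a)/(-63 + a) (j(a, h) = -7*(a - 8)/(-63 + a) = -7*(-8 + a)/(-63 + a))
o = -2338/93 (o = 7*(8 - 1*156)/(-63 + 156) - 14 = 7*(8 - 156)/93 - 14 = 7*(1/93)*(-148) - 14 = -1036/93 - 14 = -2338/93 ≈ -25.140)
o + N = -2338/93 + 39361 = 3658235/93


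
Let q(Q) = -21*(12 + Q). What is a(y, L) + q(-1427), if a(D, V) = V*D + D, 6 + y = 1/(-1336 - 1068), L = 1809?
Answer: 22662805/1202 ≈ 18854.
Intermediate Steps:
y = -14425/2404 (y = -6 + 1/(-1336 - 1068) = -6 + 1/(-2404) = -6 - 1/2404 = -14425/2404 ≈ -6.0004)
q(Q) = -252 - 21*Q
a(D, V) = D + D*V (a(D, V) = D*V + D = D + D*V)
a(y, L) + q(-1427) = -14425*(1 + 1809)/2404 + (-252 - 21*(-1427)) = -14425/2404*1810 + (-252 + 29967) = -13054625/1202 + 29715 = 22662805/1202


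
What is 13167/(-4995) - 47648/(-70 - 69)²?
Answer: -54711263/10723155 ≈ -5.1022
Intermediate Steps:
13167/(-4995) - 47648/(-70 - 69)² = 13167*(-1/4995) - 47648/((-139)²) = -1463/555 - 47648/19321 = -54711263/10723155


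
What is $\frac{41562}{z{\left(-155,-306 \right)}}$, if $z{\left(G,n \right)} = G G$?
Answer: $\frac{41562}{24025} \approx 1.7299$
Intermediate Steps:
$z{\left(G,n \right)} = G^{2}$
$\frac{41562}{z{\left(-155,-306 \right)}} = \frac{41562}{\left(-155\right)^{2}} = \frac{41562}{24025}$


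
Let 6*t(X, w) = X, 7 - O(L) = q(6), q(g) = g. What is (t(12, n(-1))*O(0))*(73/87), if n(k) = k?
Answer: 146/87 ≈ 1.6782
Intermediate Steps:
O(L) = 1 (O(L) = 7 - 1*6 = 7 - 6 = 1)
t(X, w) = X/6
(t(12, n(-1))*O(0))*(73/87) = (((1/6)*12)*1)*(73/87) = (2*1)*(73*(1/87)) = 2*(73/87) = 146/87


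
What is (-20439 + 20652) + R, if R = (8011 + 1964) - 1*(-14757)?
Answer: 24945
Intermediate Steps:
R = 24732 (R = 9975 + 14757 = 24732)
(-20439 + 20652) + R = (-20439 + 20652) + 24732 = 213 + 24732 = 24945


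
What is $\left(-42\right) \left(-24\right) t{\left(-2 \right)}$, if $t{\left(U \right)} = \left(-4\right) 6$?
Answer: $-24192$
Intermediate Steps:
$t{\left(U \right)} = -24$
$\left(-42\right) \left(-24\right) t{\left(-2 \right)} = \left(-42\right) \left(-24\right) \left(-24\right) = 1008 \left(-24\right) = -24192$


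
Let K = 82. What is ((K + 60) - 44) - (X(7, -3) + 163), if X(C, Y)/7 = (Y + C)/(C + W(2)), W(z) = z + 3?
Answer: -202/3 ≈ -67.333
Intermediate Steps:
W(z) = 3 + z
X(C, Y) = 7*(C + Y)/(5 + C) (X(C, Y) = 7*((Y + C)/(C + (3 + 2))) = 7*((C + Y)/(C + 5)) = 7*((C + Y)/(5 + C)) = 7*(C + Y)/(5 + C))
((K + 60) - 44) - (X(7, -3) + 163) = ((82 + 60) - 44) - (7*(7 - 3)/(5 + 7) + 163) = (142 - 44) - (7*4/12 + 163) = 98 - (7*(1/12)*4 + 163) = 98 - (7/3 + 163) = 98 - 1*496/3 = 98 - 496/3 = -202/3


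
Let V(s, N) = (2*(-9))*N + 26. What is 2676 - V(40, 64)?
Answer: 3802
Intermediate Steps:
V(s, N) = 26 - 18*N (V(s, N) = -18*N + 26 = 26 - 18*N)
2676 - V(40, 64) = 2676 - (26 - 18*64) = 2676 - (26 - 1152) = 2676 - 1*(-1126) = 2676 + 1126 = 3802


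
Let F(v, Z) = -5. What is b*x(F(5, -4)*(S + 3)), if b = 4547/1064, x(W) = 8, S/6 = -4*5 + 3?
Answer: 4547/133 ≈ 34.188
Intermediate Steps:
S = -102 (S = 6*(-4*5 + 3) = 6*(-20 + 3) = 6*(-17) = -102)
b = 4547/1064 (b = 4547*(1/1064) = 4547/1064 ≈ 4.2735)
b*x(F(5, -4)*(S + 3)) = (4547/1064)*8 = 4547/133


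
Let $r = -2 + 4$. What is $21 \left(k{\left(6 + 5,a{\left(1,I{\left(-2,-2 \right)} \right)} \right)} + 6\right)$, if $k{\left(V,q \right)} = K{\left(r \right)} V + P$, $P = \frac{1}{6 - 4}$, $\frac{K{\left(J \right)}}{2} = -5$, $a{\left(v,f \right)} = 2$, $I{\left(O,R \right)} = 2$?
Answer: $- \frac{4347}{2} \approx -2173.5$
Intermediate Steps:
$r = 2$
$K{\left(J \right)} = -10$ ($K{\left(J \right)} = 2 \left(-5\right) = -10$)
$P = \frac{1}{2} \approx 0.5$
$k{\left(V,q \right)} = \frac{1}{2} - 10 V$ ($k{\left(V,q \right)} = - 10 V + \frac{1}{2} = \frac{1}{2} - 10 V$)
$21 \left(k{\left(6 + 5,a{\left(1,I{\left(-2,-2 \right)} \right)} \right)} + 6\right) = 21 \left(\left(\frac{1}{2} - 10 \left(6 + 5\right)\right) + 6\right) = 21 \left(\left(\frac{1}{2} - 110\right) + 6\right) = 21 \left(- \frac{219}{2} + 6\right) = 21 \left(- \frac{207}{2}\right) = - \frac{4347}{2}$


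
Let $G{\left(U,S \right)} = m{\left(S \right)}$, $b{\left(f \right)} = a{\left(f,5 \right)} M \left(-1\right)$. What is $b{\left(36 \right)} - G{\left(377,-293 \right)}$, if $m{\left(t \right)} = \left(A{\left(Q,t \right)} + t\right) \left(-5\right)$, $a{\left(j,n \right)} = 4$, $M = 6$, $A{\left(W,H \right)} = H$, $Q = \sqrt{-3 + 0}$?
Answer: $-2954$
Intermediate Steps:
$Q = i \sqrt{3}$ ($Q = \sqrt{-3} = i \sqrt{3} \approx 1.732 i$)
$m{\left(t \right)} = - 10 t$ ($m{\left(t \right)} = \left(t + t\right) \left(-5\right) = 2 t \left(-5\right) = - 10 t$)
$b{\left(f \right)} = -24$ ($b{\left(f \right)} = 4 \cdot 6 \left(-1\right) = 24 \left(-1\right) = -24$)
$G{\left(U,S \right)} = - 10 S$
$b{\left(36 \right)} - G{\left(377,-293 \right)} = -24 - \left(-10\right) \left(-293\right) = -24 - 2930 = -2954$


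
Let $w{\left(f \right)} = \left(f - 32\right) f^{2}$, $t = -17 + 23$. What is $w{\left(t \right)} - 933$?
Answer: $-1869$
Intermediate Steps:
$t = 6$
$w{\left(f \right)} = f^{2} \left(-32 + f\right)$ ($w{\left(f \right)} = \left(-32 + f\right) f^{2} = f^{2} \left(-32 + f\right)$)
$w{\left(t \right)} - 933 = 6^{2} \left(-32 + 6\right) - 933 = 36 \left(-26\right) - 933 = -936 - 933 = -1869$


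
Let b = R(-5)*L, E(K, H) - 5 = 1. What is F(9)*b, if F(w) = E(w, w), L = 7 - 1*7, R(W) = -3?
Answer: 0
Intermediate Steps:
E(K, H) = 6 (E(K, H) = 5 + 1 = 6)
L = 0 (L = 7 - 7 = 0)
F(w) = 6
b = 0 (b = -3*0 = 0)
F(9)*b = 6*0 = 0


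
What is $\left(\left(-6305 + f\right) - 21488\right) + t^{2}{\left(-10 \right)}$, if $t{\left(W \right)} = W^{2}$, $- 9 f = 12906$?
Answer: $-19227$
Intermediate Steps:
$f = -1434$ ($f = \left(- \frac{1}{9}\right) 12906 = -1434$)
$\left(\left(-6305 + f\right) - 21488\right) + t^{2}{\left(-10 \right)} = \left(\left(-6305 - 1434\right) - 21488\right) + \left(\left(-10\right)^{2}\right)^{2} = \left(-7739 - 21488\right) + 100^{2} = -29227 + 10000 = -19227$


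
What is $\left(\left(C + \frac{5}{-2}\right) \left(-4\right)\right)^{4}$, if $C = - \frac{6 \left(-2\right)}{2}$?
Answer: $38416$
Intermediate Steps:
$C = 6$ ($C = - \frac{-12}{2} = \left(-1\right) \left(-6\right) = 6$)
$\left(\left(C + \frac{5}{-2}\right) \left(-4\right)\right)^{4} = \left(\left(6 + \frac{5}{-2}\right) \left(-4\right)\right)^{4} = \left(\left(6 + 5 \left(- \frac{1}{2}\right)\right) \left(-4\right)\right)^{4} = \left(\left(6 - \frac{5}{2}\right) \left(-4\right)\right)^{4} = \left(\frac{7}{2} \left(-4\right)\right)^{4} = \left(-14\right)^{4} = 38416$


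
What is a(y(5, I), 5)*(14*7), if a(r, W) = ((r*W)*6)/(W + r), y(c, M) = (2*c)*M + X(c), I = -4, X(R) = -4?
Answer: 43120/13 ≈ 3316.9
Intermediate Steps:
y(c, M) = -4 + 2*M*c (y(c, M) = (2*c)*M - 4 = 2*M*c - 4 = -4 + 2*M*c)
a(r, W) = 6*W*r/(W + r) (a(r, W) = ((W*r)*6)/(W + r) = (6*W*r)/(W + r) = 6*W*r/(W + r))
a(y(5, I), 5)*(14*7) = (6*5*(-4 + 2*(-4)*5)/(5 + (-4 + 2*(-4)*5)))*(14*7) = (6*5*(-4 - 40)/(5 + (-4 - 40)))*98 = (6*5*(-44)/(5 - 44))*98 = (6*5*(-44)/(-39))*98 = (6*5*(-44)*(-1/39))*98 = (440/13)*98 = 43120/13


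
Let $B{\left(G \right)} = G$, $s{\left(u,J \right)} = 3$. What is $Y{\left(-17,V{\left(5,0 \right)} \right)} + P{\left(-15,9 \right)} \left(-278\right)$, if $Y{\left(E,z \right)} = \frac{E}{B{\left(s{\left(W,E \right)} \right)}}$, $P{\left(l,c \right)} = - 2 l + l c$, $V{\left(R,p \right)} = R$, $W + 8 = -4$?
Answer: $\frac{87553}{3} \approx 29184.0$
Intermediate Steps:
$W = -12$ ($W = -8 - 4 = -12$)
$P{\left(l,c \right)} = - 2 l + c l$
$Y{\left(E,z \right)} = \frac{E}{3}$
$Y{\left(-17,V{\left(5,0 \right)} \right)} + P{\left(-15,9 \right)} \left(-278\right) = \frac{1}{3} \left(-17\right) + - 15 \left(-2 + 9\right) \left(-278\right) = - \frac{17}{3} + \left(-15\right) 7 \left(-278\right) = - \frac{17}{3} - -29190 = - \frac{17}{3} + 29190 = \frac{87553}{3}$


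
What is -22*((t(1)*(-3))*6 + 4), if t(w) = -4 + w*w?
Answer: -1276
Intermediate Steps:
t(w) = -4 + w²
-22*((t(1)*(-3))*6 + 4) = -22*(((-4 + 1²)*(-3))*6 + 4) = -22*(((-4 + 1)*(-3))*6 + 4) = -22*(-3*(-3)*6 + 4) = -22*(9*6 + 4) = -22*(54 + 4) = -22*58 = -1276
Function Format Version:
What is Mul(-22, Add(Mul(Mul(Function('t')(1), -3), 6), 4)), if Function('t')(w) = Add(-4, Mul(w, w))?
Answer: -1276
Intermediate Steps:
Function('t')(w) = Add(-4, Pow(w, 2))
Mul(-22, Add(Mul(Mul(Function('t')(1), -3), 6), 4)) = Mul(-22, Add(Mul(Mul(Add(-4, Pow(1, 2)), -3), 6), 4)) = Mul(-22, Add(Mul(Mul(Add(-4, 1), -3), 6), 4)) = Mul(-22, Add(Mul(Mul(-3, -3), 6), 4)) = Mul(-22, Add(Mul(9, 6), 4)) = Mul(-22, Add(54, 4)) = Mul(-22, 58) = -1276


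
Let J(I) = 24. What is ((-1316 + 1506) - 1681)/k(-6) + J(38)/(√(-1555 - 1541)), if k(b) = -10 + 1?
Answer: 497/3 - 2*I*√86/43 ≈ 165.67 - 0.43133*I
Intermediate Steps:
k(b) = -9
((-1316 + 1506) - 1681)/k(-6) + J(38)/(√(-1555 - 1541)) = ((-1316 + 1506) - 1681)/(-9) + 24/(√(-1555 - 1541)) = (190 - 1681)*(-⅑) + 24/(√(-3096)) = -1491*(-⅑) + 24/((6*I*√86)) = 497/3 + 24*(-I*√86/516) = 497/3 - 2*I*√86/43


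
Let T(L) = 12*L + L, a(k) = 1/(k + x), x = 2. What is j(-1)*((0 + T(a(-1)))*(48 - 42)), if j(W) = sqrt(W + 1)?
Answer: 0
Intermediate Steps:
a(k) = 1/(2 + k) (a(k) = 1/(k + 2) = 1/(2 + k))
j(W) = sqrt(1 + W)
T(L) = 13*L
j(-1)*((0 + T(a(-1)))*(48 - 42)) = sqrt(1 - 1)*((0 + 13/(2 - 1))*(48 - 42)) = sqrt(0)*((0 + 13/1)*6) = 0*((0 + 13*1)*6) = 0*((0 + 13)*6) = 0*(13*6) = 0*78 = 0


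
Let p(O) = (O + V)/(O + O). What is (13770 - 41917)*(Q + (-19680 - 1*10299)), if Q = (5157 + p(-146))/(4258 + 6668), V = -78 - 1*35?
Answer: 2692070717202755/3190392 ≈ 8.4381e+8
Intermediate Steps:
V = -113 (V = -78 - 35 = -113)
p(O) = (-113 + O)/(2*O) (p(O) = (O - 113)/(O + O) = (-113 + O)/((2*O)) = (-113 + O)*(1/(2*O)) = (-113 + O)/(2*O))
Q = 1506103/3190392 (Q = (5157 + (½)*(-113 - 146)/(-146))/(4258 + 6668) = (5157 + (½)*(-1/146)*(-259))/10926 = (5157 + 259/292)*(1/10926) = (1506103/292)*(1/10926) = 1506103/3190392 ≈ 0.47207)
(13770 - 41917)*(Q + (-19680 - 1*10299)) = (13770 - 41917)*(1506103/3190392 + (-19680 - 1*10299)) = -28147*(1506103/3190392 + (-19680 - 10299)) = -28147*(1506103/3190392 - 29979) = -28147*(-95643255665/3190392) = 2692070717202755/3190392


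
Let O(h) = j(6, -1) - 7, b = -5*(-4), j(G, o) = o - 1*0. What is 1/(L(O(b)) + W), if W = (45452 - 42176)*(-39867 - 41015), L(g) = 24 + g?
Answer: -1/264969416 ≈ -3.7740e-9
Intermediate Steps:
j(G, o) = o (j(G, o) = o + 0 = o)
b = 20
O(h) = -8 (O(h) = -1 - 7 = -8)
W = -264969432 (W = 3276*(-80882) = -264969432)
1/(L(O(b)) + W) = 1/((24 - 8) - 264969432) = 1/(16 - 264969432) = 1/(-264969416) = -1/264969416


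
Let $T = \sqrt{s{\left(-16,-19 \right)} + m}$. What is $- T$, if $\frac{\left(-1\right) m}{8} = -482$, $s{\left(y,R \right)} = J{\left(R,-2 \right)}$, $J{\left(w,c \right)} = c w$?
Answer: $- \sqrt{3894} \approx -62.402$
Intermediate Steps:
$s{\left(y,R \right)} = - 2 R$
$m = 3856$ ($m = \left(-8\right) \left(-482\right) = 3856$)
$T = \sqrt{3894}$ ($T = \sqrt{\left(-2\right) \left(-19\right) + 3856} = \sqrt{38 + 3856} = \sqrt{3894} \approx 62.402$)
$- T = - \sqrt{3894}$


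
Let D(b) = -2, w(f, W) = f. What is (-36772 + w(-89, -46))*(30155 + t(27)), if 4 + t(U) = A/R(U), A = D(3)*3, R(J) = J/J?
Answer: -1111174845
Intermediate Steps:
R(J) = 1
A = -6 (A = -2*3 = -6)
t(U) = -10 (t(U) = -4 - 6/1 = -4 - 6*1 = -4 - 6 = -10)
(-36772 + w(-89, -46))*(30155 + t(27)) = (-36772 - 89)*(30155 - 10) = -36861*30145 = -1111174845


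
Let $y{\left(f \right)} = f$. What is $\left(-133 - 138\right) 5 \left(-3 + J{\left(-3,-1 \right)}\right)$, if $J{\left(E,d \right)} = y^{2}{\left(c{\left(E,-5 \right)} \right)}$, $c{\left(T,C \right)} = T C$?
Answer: $-300810$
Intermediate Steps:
$c{\left(T,C \right)} = C T$
$J{\left(E,d \right)} = 25 E^{2}$ ($J{\left(E,d \right)} = \left(- 5 E\right)^{2} = 25 E^{2}$)
$\left(-133 - 138\right) 5 \left(-3 + J{\left(-3,-1 \right)}\right) = \left(-133 - 138\right) 5 \left(-3 + 25 \left(-3\right)^{2}\right) = - 271 \cdot 5 \left(-3 + 25 \cdot 9\right) = - 271 \cdot 5 \left(-3 + 225\right) = - 271 \cdot 5 \cdot 222 = \left(-271\right) 1110 = -300810$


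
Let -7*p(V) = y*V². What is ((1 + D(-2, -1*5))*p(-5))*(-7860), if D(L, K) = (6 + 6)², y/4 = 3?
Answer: 341910000/7 ≈ 4.8844e+7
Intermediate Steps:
y = 12 (y = 4*3 = 12)
p(V) = -12*V²/7
D(L, K) = 144 (D(L, K) = 12² = 144)
((1 + D(-2, -1*5))*p(-5))*(-7860) = ((1 + 144)*(-12/7*(-5)²))*(-7860) = (145*(-12/7*25))*(-7860) = (145*(-300/7))*(-7860) = -43500/7*(-7860) = 341910000/7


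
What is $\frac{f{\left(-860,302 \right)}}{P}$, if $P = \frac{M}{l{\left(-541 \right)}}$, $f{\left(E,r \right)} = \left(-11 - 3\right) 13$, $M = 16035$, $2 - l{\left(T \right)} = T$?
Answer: $- \frac{32942}{5345} \approx -6.1631$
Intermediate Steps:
$l{\left(T \right)} = 2 - T$
$f{\left(E,r \right)} = -182$ ($f{\left(E,r \right)} = \left(-14\right) 13 = -182$)
$P = \frac{5345}{181}$ ($P = \frac{16035}{2 - -541} = \frac{16035}{2 + 541} = \frac{16035}{543} = 16035 \cdot \frac{1}{543} = \frac{5345}{181} \approx 29.53$)
$\frac{f{\left(-860,302 \right)}}{P} = - \frac{182}{\frac{5345}{181}} = \left(-182\right) \frac{181}{5345} = - \frac{32942}{5345}$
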